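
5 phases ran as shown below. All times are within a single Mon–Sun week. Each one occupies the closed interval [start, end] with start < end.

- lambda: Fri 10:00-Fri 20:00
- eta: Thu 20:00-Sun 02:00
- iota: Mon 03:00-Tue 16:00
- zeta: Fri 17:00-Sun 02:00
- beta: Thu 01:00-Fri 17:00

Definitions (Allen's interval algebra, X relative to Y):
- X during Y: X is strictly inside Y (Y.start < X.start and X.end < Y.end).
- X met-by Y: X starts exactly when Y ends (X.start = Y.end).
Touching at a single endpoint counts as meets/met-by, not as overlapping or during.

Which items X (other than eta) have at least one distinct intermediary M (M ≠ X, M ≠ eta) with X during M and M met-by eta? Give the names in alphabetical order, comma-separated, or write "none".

none

Target eta = [Thu 20:00, Sun 02:00].
Intermediaries M with M met-by eta: none.
Union: none.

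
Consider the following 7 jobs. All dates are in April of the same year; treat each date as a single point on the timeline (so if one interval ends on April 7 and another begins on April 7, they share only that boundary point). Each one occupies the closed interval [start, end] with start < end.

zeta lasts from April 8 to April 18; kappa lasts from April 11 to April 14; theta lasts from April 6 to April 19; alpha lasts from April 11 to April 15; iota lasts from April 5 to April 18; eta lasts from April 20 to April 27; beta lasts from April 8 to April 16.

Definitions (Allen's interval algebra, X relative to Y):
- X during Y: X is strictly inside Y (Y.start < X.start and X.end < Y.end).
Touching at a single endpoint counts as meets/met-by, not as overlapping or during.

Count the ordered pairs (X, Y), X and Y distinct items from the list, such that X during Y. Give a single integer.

Checking all 42 ordered pairs for relation 'during'; matching pairs in alphabetical order:
(alpha, beta): alpha during beta ✓
(alpha, iota): alpha during iota ✓
(alpha, theta): alpha during theta ✓
(alpha, zeta): alpha during zeta ✓
(beta, iota): beta during iota ✓
(beta, theta): beta during theta ✓
(kappa, beta): kappa during beta ✓
(kappa, iota): kappa during iota ✓
(kappa, theta): kappa during theta ✓
(kappa, zeta): kappa during zeta ✓
(zeta, theta): zeta during theta ✓
Count: 11.

11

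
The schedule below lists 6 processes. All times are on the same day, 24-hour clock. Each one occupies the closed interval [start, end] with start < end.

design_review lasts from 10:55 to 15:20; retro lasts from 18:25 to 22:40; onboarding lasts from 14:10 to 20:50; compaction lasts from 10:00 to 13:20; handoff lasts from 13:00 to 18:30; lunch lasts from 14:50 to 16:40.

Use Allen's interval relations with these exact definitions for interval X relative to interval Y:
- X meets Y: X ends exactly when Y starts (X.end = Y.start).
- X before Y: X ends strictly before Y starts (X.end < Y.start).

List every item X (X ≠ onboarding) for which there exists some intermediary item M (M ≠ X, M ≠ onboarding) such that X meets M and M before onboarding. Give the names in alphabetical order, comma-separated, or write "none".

none

Target onboarding = [14:10, 20:50].
Intermediaries M with M before onboarding: compaction.
Via compaction — items with X meets compaction: none.
Union: none.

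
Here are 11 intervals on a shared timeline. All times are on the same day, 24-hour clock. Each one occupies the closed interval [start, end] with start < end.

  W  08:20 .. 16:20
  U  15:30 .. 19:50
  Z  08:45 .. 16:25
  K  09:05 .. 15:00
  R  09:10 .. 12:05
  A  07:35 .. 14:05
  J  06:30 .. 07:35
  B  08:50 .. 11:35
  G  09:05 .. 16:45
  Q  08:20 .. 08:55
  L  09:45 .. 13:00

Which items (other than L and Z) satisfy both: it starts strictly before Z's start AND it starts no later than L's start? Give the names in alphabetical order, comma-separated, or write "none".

Conditions: its start is strictly before Z's start (X.start < 08:45) AND its start is no later than L's start (X.start <= 09:45).
A: start 07:35 < 08:45? ✓; start 07:35 <= 09:45? ✓ → yes.
B: start 08:50 < 08:45? ✗; start 08:50 <= 09:45? ✓ → no.
G: start 09:05 < 08:45? ✗; start 09:05 <= 09:45? ✓ → no.
J: start 06:30 < 08:45? ✓; start 06:30 <= 09:45? ✓ → yes.
K: start 09:05 < 08:45? ✗; start 09:05 <= 09:45? ✓ → no.
Q: start 08:20 < 08:45? ✓; start 08:20 <= 09:45? ✓ → yes.
R: start 09:10 < 08:45? ✗; start 09:10 <= 09:45? ✓ → no.
U: start 15:30 < 08:45? ✗; start 15:30 <= 09:45? ✗ → no.
W: start 08:20 < 08:45? ✓; start 08:20 <= 09:45? ✓ → yes.
Result: A, J, Q, W.

A, J, Q, W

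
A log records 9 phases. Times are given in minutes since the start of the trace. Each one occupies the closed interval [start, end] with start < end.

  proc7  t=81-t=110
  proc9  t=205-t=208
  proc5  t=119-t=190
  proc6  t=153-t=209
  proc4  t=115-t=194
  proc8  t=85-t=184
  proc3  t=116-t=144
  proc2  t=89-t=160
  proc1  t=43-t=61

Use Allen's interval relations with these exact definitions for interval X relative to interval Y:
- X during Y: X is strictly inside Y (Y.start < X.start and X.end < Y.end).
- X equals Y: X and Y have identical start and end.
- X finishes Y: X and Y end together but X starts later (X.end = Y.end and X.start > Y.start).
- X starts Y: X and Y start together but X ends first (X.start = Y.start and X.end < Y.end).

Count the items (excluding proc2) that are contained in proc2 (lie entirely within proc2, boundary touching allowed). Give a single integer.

Target proc2 = [t=89, t=160].
proc1 [t=43, t=61] → before → no.
proc3 [t=116, t=144] → during → counts.
proc4 [t=115, t=194] → overlapped-by → no.
proc5 [t=119, t=190] → overlapped-by → no.
proc6 [t=153, t=209] → overlapped-by → no.
proc7 [t=81, t=110] → overlaps → no.
proc8 [t=85, t=184] → contains → no.
proc9 [t=205, t=208] → after → no.
Total: 1.

1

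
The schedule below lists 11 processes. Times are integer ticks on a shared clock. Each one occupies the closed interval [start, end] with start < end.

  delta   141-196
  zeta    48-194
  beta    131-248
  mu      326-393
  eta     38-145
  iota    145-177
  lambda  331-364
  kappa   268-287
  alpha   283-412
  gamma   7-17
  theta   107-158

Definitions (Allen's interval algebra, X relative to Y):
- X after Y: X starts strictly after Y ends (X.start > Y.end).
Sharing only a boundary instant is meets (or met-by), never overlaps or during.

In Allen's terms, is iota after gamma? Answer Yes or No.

iota = [145, 177], gamma = [7, 17].
Actual relation of iota to gamma: after.
Asked whether 'after' holds → Yes.

Yes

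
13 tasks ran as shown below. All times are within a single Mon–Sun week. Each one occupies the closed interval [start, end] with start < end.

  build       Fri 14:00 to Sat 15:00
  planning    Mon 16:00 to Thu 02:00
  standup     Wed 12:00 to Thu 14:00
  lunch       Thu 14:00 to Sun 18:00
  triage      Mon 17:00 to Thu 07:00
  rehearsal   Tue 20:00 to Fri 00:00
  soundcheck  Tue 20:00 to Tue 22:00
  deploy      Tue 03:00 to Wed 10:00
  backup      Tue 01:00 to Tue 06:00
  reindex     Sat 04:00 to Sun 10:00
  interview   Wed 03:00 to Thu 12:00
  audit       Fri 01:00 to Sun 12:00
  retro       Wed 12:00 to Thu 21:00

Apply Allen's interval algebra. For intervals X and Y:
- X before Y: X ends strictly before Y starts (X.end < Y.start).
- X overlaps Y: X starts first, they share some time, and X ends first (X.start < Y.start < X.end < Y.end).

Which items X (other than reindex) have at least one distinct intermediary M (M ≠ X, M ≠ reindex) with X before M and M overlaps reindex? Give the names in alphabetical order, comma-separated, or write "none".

Target reindex = [Sat 04:00, Sun 10:00].
Intermediaries M with M overlaps reindex: build.
Via build — items with X before build: backup, deploy, interview, planning, rehearsal, retro, soundcheck, standup, triage.
Union: backup, deploy, interview, planning, rehearsal, retro, soundcheck, standup, triage.

backup, deploy, interview, planning, rehearsal, retro, soundcheck, standup, triage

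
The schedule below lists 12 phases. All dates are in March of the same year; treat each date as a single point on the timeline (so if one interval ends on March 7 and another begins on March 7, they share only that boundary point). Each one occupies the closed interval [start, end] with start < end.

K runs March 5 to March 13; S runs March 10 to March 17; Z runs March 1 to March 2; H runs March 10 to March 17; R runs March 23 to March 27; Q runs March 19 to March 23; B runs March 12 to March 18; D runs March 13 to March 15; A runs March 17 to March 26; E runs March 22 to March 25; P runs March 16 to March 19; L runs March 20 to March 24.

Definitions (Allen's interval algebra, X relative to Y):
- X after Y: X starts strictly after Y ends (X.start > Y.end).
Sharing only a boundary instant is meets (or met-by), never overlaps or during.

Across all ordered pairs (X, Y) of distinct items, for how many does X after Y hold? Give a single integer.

Checking all 132 ordered pairs for relation 'after'; matching pairs in alphabetical order:
(A, D): A after D ✓
(A, K): A after K ✓
(A, Z): A after Z ✓
(B, Z): B after Z ✓
(D, Z): D after Z ✓
(E, B): E after B ✓
(E, D): E after D ✓
(E, H): E after H ✓
(E, K): E after K ✓
(E, P): E after P ✓
(E, S): E after S ✓
(E, Z): E after Z ✓
(H, Z): H after Z ✓
(K, Z): K after Z ✓
(L, B): L after B ✓
(L, D): L after D ✓
(L, H): L after H ✓
(L, K): L after K ✓
(L, P): L after P ✓
(L, S): L after S ✓
(L, Z): L after Z ✓
(P, D): P after D ✓
(P, K): P after K ✓
(P, Z): P after Z ✓
... plus 14 further pairs not listed.
Count: 38.

38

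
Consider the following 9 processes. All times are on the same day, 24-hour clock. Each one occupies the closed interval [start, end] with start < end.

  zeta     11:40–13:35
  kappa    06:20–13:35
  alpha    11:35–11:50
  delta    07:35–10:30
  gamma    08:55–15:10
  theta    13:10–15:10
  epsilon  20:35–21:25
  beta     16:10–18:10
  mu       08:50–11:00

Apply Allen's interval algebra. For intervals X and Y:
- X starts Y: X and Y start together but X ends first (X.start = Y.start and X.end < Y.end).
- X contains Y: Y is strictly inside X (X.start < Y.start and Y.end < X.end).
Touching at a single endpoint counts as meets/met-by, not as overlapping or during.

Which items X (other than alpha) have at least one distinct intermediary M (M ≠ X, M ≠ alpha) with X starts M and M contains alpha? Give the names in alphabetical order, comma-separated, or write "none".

none

Target alpha = [11:35, 11:50].
Intermediaries M with M contains alpha: gamma, kappa.
Via gamma — items with X starts gamma: none.
Via kappa — items with X starts kappa: none.
Union: none.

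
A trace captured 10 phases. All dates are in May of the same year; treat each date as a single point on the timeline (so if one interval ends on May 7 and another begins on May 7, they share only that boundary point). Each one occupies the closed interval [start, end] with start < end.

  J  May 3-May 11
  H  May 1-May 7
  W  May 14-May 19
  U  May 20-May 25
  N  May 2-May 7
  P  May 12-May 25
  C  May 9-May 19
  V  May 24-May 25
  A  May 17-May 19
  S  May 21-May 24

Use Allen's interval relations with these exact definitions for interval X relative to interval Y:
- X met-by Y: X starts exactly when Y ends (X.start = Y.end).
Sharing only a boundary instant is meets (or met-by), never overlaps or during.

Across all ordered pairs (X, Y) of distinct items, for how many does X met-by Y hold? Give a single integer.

Checking all 90 ordered pairs for relation 'met-by'; matching pairs in alphabetical order:
(V, S): V met-by S ✓
Count: 1.

1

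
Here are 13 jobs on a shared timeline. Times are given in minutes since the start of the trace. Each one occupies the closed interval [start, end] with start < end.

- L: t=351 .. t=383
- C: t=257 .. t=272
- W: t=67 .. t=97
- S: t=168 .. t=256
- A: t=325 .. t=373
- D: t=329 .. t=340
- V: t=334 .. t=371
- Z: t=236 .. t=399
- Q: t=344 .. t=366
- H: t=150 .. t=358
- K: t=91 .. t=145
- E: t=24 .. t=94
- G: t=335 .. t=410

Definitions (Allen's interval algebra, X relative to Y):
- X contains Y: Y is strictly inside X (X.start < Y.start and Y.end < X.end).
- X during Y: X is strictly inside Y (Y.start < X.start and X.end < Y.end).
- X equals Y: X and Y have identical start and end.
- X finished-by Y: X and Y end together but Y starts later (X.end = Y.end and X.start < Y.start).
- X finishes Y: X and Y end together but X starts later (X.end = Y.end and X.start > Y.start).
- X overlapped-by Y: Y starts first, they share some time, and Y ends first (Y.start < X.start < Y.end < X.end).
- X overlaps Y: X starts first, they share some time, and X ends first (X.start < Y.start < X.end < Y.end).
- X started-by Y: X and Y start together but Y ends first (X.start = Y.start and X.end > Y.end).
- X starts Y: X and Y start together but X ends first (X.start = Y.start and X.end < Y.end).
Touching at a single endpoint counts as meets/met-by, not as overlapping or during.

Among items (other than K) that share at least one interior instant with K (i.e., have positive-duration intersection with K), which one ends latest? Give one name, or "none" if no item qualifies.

Target K = [t=91, t=145].
A [t=325, t=373] → after → excluded.
C [t=257, t=272] → after → excluded.
D [t=329, t=340] → after → excluded.
E [t=24, t=94] → overlaps → candidate.
G [t=335, t=410] → after → excluded.
H [t=150, t=358] → after → excluded.
L [t=351, t=383] → after → excluded.
Q [t=344, t=366] → after → excluded.
S [t=168, t=256] → after → excluded.
V [t=334, t=371] → after → excluded.
W [t=67, t=97] → overlaps → candidate.
Z [t=236, t=399] → after → excluded.
Among candidates, latest end is t=97 → W.

W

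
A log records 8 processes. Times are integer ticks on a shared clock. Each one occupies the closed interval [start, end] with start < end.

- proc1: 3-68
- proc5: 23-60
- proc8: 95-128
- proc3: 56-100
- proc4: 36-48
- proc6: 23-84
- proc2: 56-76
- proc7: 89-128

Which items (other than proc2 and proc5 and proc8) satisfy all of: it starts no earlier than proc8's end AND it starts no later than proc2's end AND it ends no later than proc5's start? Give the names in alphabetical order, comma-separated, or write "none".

Conditions: its start is no earlier than proc8's end (X.start >= 128) AND its start is no later than proc2's end (X.start <= 76) AND its end is no later than proc5's start (X.end <= 23).
proc1: start 3 >= 128? ✗; start 3 <= 76? ✓; end 68 <= 23? ✗ → no.
proc3: start 56 >= 128? ✗; start 56 <= 76? ✓; end 100 <= 23? ✗ → no.
proc4: start 36 >= 128? ✗; start 36 <= 76? ✓; end 48 <= 23? ✗ → no.
proc6: start 23 >= 128? ✗; start 23 <= 76? ✓; end 84 <= 23? ✗ → no.
proc7: start 89 >= 128? ✗; start 89 <= 76? ✗; end 128 <= 23? ✗ → no.
Result: none.

none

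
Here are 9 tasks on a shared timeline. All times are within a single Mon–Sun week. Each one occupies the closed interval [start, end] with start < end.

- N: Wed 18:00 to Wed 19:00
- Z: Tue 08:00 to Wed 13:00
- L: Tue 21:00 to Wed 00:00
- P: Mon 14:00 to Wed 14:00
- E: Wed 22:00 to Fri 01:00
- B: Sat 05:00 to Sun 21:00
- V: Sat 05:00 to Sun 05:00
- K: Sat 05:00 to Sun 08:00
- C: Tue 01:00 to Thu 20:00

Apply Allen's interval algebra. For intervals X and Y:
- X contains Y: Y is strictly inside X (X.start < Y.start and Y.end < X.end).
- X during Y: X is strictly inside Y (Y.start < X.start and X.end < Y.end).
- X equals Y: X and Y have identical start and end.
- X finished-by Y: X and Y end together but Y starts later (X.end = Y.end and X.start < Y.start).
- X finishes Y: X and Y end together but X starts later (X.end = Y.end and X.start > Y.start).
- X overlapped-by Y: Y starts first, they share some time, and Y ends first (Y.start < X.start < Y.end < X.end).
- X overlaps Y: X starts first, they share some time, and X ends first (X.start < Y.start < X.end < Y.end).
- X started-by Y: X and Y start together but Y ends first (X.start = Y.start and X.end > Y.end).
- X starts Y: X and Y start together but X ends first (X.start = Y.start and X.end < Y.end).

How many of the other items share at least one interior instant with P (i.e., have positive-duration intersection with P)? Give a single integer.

3

Target P = [Mon 14:00, Wed 14:00].
B [Sat 05:00, Sun 21:00] → after → no.
C [Tue 01:00, Thu 20:00] → overlapped-by → counts.
E [Wed 22:00, Fri 01:00] → after → no.
K [Sat 05:00, Sun 08:00] → after → no.
L [Tue 21:00, Wed 00:00] → during → counts.
N [Wed 18:00, Wed 19:00] → after → no.
V [Sat 05:00, Sun 05:00] → after → no.
Z [Tue 08:00, Wed 13:00] → during → counts.
Total: 3.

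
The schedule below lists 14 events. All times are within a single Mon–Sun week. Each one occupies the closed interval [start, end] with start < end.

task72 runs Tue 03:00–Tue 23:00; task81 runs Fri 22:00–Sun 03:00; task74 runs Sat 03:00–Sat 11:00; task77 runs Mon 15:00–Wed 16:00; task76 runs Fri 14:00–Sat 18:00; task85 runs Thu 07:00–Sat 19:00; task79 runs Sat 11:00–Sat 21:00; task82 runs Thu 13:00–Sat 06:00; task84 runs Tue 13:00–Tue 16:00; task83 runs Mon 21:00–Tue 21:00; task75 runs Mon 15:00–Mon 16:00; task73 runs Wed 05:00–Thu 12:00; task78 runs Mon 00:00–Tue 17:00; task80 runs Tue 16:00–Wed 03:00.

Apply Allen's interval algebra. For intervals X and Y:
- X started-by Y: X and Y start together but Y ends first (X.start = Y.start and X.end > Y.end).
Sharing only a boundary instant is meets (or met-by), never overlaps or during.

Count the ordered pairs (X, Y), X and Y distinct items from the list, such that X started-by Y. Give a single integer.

1

Checking all 182 ordered pairs for relation 'started-by'; matching pairs in alphabetical order:
(task77, task75): task77 started-by task75 ✓
Count: 1.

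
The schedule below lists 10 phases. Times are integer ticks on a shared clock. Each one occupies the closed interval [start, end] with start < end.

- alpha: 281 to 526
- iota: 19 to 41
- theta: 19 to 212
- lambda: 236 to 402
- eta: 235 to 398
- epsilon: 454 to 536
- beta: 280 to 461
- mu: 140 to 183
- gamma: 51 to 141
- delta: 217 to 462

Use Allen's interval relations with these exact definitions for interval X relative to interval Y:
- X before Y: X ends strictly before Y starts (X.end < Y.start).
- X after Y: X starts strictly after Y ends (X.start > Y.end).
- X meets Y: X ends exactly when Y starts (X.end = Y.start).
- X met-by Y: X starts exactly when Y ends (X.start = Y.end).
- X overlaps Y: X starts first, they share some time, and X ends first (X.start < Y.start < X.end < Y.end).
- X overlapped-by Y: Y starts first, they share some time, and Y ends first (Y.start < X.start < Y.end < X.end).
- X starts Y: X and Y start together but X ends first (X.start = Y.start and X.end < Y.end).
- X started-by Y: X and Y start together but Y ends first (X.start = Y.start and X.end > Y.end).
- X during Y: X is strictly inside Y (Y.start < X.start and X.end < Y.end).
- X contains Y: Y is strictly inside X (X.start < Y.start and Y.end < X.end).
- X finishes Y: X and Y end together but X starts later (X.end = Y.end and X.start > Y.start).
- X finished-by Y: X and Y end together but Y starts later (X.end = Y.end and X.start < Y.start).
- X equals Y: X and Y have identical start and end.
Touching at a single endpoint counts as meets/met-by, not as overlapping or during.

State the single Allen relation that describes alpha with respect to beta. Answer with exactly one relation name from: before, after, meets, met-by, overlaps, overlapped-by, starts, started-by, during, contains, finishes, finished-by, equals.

overlapped-by

alpha = [281, 526]; beta = [280, 461].
Compare endpoints: alpha.start > beta.start, alpha.start < beta.end, alpha.end > beta.start, alpha.end > beta.end.
That pattern is 'overlapped-by'.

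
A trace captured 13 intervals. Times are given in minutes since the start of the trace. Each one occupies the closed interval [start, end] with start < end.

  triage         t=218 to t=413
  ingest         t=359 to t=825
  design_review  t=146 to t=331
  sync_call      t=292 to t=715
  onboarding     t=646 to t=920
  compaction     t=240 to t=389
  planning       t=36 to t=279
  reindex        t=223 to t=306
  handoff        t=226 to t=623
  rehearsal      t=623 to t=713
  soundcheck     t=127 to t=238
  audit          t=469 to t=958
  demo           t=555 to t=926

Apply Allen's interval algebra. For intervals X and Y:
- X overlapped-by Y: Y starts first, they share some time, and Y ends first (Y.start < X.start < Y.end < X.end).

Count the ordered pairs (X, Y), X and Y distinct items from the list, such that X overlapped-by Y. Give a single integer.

Checking all 156 ordered pairs for relation 'overlapped-by'; matching pairs in alphabetical order:
(audit, handoff): audit overlapped-by handoff ✓
(audit, ingest): audit overlapped-by ingest ✓
(audit, sync_call): audit overlapped-by sync_call ✓
(compaction, design_review): compaction overlapped-by design_review ✓
(compaction, planning): compaction overlapped-by planning ✓
(compaction, reindex): compaction overlapped-by reindex ✓
(demo, handoff): demo overlapped-by handoff ✓
(demo, ingest): demo overlapped-by ingest ✓
(demo, sync_call): demo overlapped-by sync_call ✓
(design_review, planning): design_review overlapped-by planning ✓
(design_review, soundcheck): design_review overlapped-by soundcheck ✓
(handoff, design_review): handoff overlapped-by design_review ✓
(handoff, planning): handoff overlapped-by planning ✓
(handoff, reindex): handoff overlapped-by reindex ✓
(handoff, soundcheck): handoff overlapped-by soundcheck ✓
(handoff, triage): handoff overlapped-by triage ✓
(ingest, compaction): ingest overlapped-by compaction ✓
(ingest, handoff): ingest overlapped-by handoff ✓
(ingest, sync_call): ingest overlapped-by sync_call ✓
(ingest, triage): ingest overlapped-by triage ✓
(onboarding, ingest): onboarding overlapped-by ingest ✓
(onboarding, rehearsal): onboarding overlapped-by rehearsal ✓
(onboarding, sync_call): onboarding overlapped-by sync_call ✓
(reindex, planning): reindex overlapped-by planning ✓
... plus 9 further pairs not listed.
Count: 33.

33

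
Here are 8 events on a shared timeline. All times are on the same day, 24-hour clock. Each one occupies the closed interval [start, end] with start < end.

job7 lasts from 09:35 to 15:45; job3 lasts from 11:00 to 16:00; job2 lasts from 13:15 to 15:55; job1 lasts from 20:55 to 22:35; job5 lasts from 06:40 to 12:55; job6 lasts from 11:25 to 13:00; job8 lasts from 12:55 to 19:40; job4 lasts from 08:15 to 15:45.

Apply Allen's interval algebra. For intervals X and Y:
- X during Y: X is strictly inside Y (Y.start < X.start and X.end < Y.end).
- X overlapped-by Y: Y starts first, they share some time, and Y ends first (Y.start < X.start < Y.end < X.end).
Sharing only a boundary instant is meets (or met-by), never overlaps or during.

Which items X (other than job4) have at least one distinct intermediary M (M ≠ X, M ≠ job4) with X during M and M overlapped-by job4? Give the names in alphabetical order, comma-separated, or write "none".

Target job4 = [08:15, 15:45].
Intermediaries M with M overlapped-by job4: job2, job3, job8.
Via job2 — items with X during job2: none.
Via job3 — items with X during job3: job2, job6.
Via job8 — items with X during job8: job2.
Union: job2, job6.

job2, job6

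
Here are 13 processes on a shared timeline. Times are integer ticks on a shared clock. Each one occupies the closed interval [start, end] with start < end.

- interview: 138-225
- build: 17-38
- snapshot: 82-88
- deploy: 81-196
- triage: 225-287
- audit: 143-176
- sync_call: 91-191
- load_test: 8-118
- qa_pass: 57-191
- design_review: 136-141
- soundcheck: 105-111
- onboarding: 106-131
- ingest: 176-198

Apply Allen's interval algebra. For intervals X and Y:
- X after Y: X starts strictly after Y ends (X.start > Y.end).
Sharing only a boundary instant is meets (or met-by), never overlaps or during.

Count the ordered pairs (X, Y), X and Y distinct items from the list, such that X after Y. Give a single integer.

Checking all 156 ordered pairs for relation 'after'; matching pairs in alphabetical order:
(audit, build): audit after build ✓
(audit, design_review): audit after design_review ✓
(audit, load_test): audit after load_test ✓
(audit, onboarding): audit after onboarding ✓
(audit, snapshot): audit after snapshot ✓
(audit, soundcheck): audit after soundcheck ✓
(deploy, build): deploy after build ✓
(design_review, build): design_review after build ✓
(design_review, load_test): design_review after load_test ✓
(design_review, onboarding): design_review after onboarding ✓
(design_review, snapshot): design_review after snapshot ✓
(design_review, soundcheck): design_review after soundcheck ✓
(ingest, build): ingest after build ✓
(ingest, design_review): ingest after design_review ✓
(ingest, load_test): ingest after load_test ✓
(ingest, onboarding): ingest after onboarding ✓
(ingest, snapshot): ingest after snapshot ✓
(ingest, soundcheck): ingest after soundcheck ✓
(interview, build): interview after build ✓
(interview, load_test): interview after load_test ✓
(interview, onboarding): interview after onboarding ✓
(interview, snapshot): interview after snapshot ✓
(interview, soundcheck): interview after soundcheck ✓
(onboarding, build): onboarding after build ✓
... plus 18 further pairs not listed.
Count: 42.

42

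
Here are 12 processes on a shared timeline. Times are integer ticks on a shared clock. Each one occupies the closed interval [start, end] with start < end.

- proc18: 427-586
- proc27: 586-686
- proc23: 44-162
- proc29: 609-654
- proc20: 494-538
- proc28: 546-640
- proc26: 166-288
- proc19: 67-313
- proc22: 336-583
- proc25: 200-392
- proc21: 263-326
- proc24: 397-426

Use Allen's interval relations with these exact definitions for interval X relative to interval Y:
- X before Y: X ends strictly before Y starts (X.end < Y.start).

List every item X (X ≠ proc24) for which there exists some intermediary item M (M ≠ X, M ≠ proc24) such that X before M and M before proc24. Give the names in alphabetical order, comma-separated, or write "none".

proc23

Target proc24 = [397, 426].
Intermediaries M with M before proc24: proc19, proc21, proc23, proc25, proc26.
Via proc19 — items with X before proc19: none.
Via proc21 — items with X before proc21: proc23.
Via proc23 — items with X before proc23: none.
Via proc25 — items with X before proc25: proc23.
Via proc26 — items with X before proc26: proc23.
Union: proc23.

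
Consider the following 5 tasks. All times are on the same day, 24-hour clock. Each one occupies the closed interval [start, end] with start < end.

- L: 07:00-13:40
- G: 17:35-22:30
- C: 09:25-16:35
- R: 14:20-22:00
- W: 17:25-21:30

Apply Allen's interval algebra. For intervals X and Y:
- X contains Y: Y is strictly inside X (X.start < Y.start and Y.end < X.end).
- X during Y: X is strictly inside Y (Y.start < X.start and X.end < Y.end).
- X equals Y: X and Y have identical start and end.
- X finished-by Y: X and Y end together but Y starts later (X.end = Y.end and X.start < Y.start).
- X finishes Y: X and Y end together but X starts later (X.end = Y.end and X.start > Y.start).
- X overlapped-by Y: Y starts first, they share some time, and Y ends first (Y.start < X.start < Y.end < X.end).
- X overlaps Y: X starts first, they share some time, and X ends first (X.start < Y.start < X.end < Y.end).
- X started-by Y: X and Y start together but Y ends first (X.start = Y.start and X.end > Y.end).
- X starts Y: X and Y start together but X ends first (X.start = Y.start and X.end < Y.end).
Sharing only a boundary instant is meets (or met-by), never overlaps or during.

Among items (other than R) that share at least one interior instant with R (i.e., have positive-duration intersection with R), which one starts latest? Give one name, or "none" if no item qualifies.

Target R = [14:20, 22:00].
C [09:25, 16:35] → overlaps → candidate.
G [17:35, 22:30] → overlapped-by → candidate.
L [07:00, 13:40] → before → excluded.
W [17:25, 21:30] → during → candidate.
Among candidates, latest start is 17:35 → G.

G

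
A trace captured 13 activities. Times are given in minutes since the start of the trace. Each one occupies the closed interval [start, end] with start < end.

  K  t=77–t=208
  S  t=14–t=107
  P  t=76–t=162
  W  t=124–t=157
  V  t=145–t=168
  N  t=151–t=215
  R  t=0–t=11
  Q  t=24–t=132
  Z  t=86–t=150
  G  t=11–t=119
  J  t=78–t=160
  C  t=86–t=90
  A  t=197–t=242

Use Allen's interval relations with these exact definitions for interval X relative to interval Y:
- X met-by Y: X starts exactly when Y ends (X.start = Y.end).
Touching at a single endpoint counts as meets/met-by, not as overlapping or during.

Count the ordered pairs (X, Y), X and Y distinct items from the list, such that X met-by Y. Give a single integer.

Checking all 156 ordered pairs for relation 'met-by'; matching pairs in alphabetical order:
(G, R): G met-by R ✓
Count: 1.

1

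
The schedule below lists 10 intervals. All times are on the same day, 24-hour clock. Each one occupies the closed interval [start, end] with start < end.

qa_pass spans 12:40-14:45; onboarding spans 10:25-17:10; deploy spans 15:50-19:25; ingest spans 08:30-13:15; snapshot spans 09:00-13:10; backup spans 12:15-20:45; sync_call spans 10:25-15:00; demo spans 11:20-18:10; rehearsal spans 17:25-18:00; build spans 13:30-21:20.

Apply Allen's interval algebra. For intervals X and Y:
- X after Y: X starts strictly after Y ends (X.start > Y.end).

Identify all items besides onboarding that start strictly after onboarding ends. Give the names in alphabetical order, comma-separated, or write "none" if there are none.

rehearsal

Target onboarding = [10:25, 17:10].
backup [12:15, 20:45] → overlapped-by → no.
build [13:30, 21:20] → overlapped-by → no.
demo [11:20, 18:10] → overlapped-by → no.
deploy [15:50, 19:25] → overlapped-by → no.
ingest [08:30, 13:15] → overlaps → no.
qa_pass [12:40, 14:45] → during → no.
rehearsal [17:25, 18:00] → after → yes.
snapshot [09:00, 13:10] → overlaps → no.
sync_call [10:25, 15:00] → starts → no.
Result: rehearsal.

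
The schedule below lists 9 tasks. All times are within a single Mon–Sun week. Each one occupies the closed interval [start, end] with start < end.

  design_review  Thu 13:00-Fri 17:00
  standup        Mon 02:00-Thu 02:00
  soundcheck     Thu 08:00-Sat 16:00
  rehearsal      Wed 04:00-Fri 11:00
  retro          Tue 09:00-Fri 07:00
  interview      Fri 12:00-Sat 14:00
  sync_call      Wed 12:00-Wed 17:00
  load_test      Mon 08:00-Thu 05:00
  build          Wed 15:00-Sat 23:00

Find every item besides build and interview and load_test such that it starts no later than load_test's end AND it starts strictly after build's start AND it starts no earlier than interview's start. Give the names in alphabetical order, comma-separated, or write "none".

Conditions: its start is no later than load_test's end (X.start <= Thu 05:00) AND its start is strictly after build's start (X.start > Wed 15:00) AND its start is no earlier than interview's start (X.start >= Fri 12:00).
design_review: start Thu 13:00 <= Thu 05:00? ✗; start Thu 13:00 > Wed 15:00? ✓; start Thu 13:00 >= Fri 12:00? ✗ → no.
rehearsal: start Wed 04:00 <= Thu 05:00? ✓; start Wed 04:00 > Wed 15:00? ✗; start Wed 04:00 >= Fri 12:00? ✗ → no.
retro: start Tue 09:00 <= Thu 05:00? ✓; start Tue 09:00 > Wed 15:00? ✗; start Tue 09:00 >= Fri 12:00? ✗ → no.
soundcheck: start Thu 08:00 <= Thu 05:00? ✗; start Thu 08:00 > Wed 15:00? ✓; start Thu 08:00 >= Fri 12:00? ✗ → no.
standup: start Mon 02:00 <= Thu 05:00? ✓; start Mon 02:00 > Wed 15:00? ✗; start Mon 02:00 >= Fri 12:00? ✗ → no.
sync_call: start Wed 12:00 <= Thu 05:00? ✓; start Wed 12:00 > Wed 15:00? ✗; start Wed 12:00 >= Fri 12:00? ✗ → no.
Result: none.

none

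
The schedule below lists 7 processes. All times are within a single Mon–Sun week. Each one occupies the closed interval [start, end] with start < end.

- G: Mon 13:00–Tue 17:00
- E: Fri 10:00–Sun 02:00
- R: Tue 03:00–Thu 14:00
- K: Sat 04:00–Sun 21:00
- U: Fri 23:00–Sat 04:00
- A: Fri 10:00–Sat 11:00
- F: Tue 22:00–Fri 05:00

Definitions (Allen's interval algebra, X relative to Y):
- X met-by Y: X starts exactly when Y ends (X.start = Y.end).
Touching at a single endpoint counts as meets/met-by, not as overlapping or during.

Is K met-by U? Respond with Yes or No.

K = [Sat 04:00, Sun 21:00], U = [Fri 23:00, Sat 04:00].
Actual relation of K to U: met-by.
Asked whether 'met-by' holds → Yes.

Yes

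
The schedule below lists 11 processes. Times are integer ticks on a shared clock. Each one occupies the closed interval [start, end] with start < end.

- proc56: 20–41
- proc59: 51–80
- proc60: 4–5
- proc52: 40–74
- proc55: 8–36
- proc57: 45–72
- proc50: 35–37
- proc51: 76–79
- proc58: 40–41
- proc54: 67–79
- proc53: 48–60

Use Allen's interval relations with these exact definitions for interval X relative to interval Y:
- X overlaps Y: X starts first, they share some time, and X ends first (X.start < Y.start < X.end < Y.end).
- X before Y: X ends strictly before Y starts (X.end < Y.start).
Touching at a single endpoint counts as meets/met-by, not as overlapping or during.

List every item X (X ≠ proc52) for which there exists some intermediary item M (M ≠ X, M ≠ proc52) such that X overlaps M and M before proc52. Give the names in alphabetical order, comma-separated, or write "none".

Target proc52 = [40, 74].
Intermediaries M with M before proc52: proc50, proc55, proc60.
Via proc50 — items with X overlaps proc50: proc55.
Via proc55 — items with X overlaps proc55: none.
Via proc60 — items with X overlaps proc60: none.
Union: proc55.

proc55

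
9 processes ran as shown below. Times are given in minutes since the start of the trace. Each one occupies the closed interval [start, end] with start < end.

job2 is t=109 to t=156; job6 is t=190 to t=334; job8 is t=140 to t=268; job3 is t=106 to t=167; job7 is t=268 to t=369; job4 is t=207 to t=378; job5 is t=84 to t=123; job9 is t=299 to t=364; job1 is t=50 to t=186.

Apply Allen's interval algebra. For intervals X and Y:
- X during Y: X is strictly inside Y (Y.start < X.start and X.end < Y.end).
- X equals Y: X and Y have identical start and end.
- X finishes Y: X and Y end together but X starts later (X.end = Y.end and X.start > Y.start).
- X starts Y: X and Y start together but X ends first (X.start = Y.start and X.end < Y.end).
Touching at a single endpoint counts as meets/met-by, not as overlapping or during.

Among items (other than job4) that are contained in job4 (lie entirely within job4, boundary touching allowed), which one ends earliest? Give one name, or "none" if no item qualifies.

job9

Target job4 = [t=207, t=378].
job1 [t=50, t=186] → before → excluded.
job2 [t=109, t=156] → before → excluded.
job3 [t=106, t=167] → before → excluded.
job5 [t=84, t=123] → before → excluded.
job6 [t=190, t=334] → overlaps → excluded.
job7 [t=268, t=369] → during → candidate.
job8 [t=140, t=268] → overlaps → excluded.
job9 [t=299, t=364] → during → candidate.
Among candidates, earliest end is t=364 → job9.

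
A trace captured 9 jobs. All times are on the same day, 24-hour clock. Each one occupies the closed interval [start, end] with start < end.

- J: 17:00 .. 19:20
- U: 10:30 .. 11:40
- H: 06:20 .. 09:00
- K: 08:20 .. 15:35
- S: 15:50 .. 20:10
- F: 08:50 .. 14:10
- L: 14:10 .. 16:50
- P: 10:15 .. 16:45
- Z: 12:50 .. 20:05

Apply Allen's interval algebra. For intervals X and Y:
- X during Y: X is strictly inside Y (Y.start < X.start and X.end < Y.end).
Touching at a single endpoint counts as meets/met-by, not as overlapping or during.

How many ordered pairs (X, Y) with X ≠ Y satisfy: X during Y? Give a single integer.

7

Checking all 72 ordered pairs for relation 'during'; matching pairs in alphabetical order:
(F, K): F during K ✓
(J, S): J during S ✓
(J, Z): J during Z ✓
(L, Z): L during Z ✓
(U, F): U during F ✓
(U, K): U during K ✓
(U, P): U during P ✓
Count: 7.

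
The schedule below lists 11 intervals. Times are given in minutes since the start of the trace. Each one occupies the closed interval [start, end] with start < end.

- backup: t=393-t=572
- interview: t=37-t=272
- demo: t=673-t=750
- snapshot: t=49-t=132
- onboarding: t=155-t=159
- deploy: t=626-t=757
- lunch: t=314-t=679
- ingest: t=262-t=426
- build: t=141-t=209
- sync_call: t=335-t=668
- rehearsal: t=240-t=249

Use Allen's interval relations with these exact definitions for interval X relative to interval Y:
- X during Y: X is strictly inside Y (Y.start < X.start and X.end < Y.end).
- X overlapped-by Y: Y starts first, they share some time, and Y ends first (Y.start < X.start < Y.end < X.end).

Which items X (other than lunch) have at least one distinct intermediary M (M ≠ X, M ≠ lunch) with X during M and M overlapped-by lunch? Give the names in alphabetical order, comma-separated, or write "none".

Target lunch = [t=314, t=679].
Intermediaries M with M overlapped-by lunch: demo, deploy.
Via demo — items with X during demo: none.
Via deploy — items with X during deploy: demo.
Union: demo.

demo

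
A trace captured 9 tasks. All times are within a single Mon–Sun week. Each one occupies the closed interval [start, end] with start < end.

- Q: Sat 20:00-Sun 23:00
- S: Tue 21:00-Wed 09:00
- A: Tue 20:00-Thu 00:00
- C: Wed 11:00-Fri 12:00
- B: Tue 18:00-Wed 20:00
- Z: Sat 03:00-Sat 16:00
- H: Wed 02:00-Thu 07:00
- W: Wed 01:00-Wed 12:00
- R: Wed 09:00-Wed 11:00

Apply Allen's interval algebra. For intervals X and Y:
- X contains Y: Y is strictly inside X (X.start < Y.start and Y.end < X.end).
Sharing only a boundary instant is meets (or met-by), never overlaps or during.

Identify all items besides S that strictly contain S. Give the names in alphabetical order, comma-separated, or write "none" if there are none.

A, B

Target S = [Tue 21:00, Wed 09:00].
A [Tue 20:00, Thu 00:00] → contains → yes.
B [Tue 18:00, Wed 20:00] → contains → yes.
C [Wed 11:00, Fri 12:00] → after → no.
H [Wed 02:00, Thu 07:00] → overlapped-by → no.
Q [Sat 20:00, Sun 23:00] → after → no.
R [Wed 09:00, Wed 11:00] → met-by → no.
W [Wed 01:00, Wed 12:00] → overlapped-by → no.
Z [Sat 03:00, Sat 16:00] → after → no.
Result: A, B.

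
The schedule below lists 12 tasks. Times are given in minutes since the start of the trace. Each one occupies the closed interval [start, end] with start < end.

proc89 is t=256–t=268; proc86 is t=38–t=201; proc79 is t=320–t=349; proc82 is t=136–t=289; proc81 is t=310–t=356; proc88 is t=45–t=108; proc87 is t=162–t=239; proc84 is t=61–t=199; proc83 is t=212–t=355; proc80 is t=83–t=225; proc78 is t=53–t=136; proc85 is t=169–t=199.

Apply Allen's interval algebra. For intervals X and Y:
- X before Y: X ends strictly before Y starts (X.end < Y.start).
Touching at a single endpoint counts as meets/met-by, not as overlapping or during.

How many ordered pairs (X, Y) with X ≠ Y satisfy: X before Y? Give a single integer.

Checking all 132 ordered pairs for relation 'before'; matching pairs in alphabetical order:
(proc78, proc79): proc78 before proc79 ✓
(proc78, proc81): proc78 before proc81 ✓
(proc78, proc83): proc78 before proc83 ✓
(proc78, proc85): proc78 before proc85 ✓
(proc78, proc87): proc78 before proc87 ✓
(proc78, proc89): proc78 before proc89 ✓
(proc80, proc79): proc80 before proc79 ✓
(proc80, proc81): proc80 before proc81 ✓
(proc80, proc89): proc80 before proc89 ✓
(proc82, proc79): proc82 before proc79 ✓
(proc82, proc81): proc82 before proc81 ✓
(proc84, proc79): proc84 before proc79 ✓
(proc84, proc81): proc84 before proc81 ✓
(proc84, proc83): proc84 before proc83 ✓
(proc84, proc89): proc84 before proc89 ✓
(proc85, proc79): proc85 before proc79 ✓
(proc85, proc81): proc85 before proc81 ✓
(proc85, proc83): proc85 before proc83 ✓
(proc85, proc89): proc85 before proc89 ✓
(proc86, proc79): proc86 before proc79 ✓
(proc86, proc81): proc86 before proc81 ✓
(proc86, proc83): proc86 before proc83 ✓
(proc86, proc89): proc86 before proc89 ✓
(proc87, proc79): proc87 before proc79 ✓
... plus 11 further pairs not listed.
Count: 35.

35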